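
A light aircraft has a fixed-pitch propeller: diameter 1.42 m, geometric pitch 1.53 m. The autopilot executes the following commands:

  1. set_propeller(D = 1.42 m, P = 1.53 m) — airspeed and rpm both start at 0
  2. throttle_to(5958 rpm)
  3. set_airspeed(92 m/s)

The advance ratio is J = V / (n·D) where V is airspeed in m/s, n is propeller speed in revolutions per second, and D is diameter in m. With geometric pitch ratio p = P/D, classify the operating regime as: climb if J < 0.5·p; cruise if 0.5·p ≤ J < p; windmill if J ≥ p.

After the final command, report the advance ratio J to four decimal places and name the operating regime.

set_propeller: D = 1.42 m, P = 1.53 m (p = P/D = 1.077465); state ← (V=0, rpm=0)
throttle_to(5958): rpm ← 5958
set_airspeed(92): V ← 92 m/s
final state: V = 92 m/s, rpm = 5958 → n = rpm/60 = 99.300000 rev/s
J = V / (n·D) = 92 / (99.300000 × 1.42) = 0.652455
regime bands: climb J<0.5387 | cruise [0.5387, 1.0775) | windmill J≥1.0775
J = 0.6525 → cruise

J = 0.6525, regime = cruise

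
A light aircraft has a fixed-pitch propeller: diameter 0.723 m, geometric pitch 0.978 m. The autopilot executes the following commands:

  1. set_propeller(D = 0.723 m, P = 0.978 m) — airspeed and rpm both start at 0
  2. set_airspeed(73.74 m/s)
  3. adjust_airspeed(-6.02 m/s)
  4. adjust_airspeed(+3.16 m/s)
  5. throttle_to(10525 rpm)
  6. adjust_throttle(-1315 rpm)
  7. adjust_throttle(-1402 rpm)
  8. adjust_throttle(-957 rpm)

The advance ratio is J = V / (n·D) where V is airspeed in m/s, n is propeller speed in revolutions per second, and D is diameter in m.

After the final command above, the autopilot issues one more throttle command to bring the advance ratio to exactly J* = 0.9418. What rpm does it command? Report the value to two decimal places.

set_propeller: D = 0.723 m, P = 0.978 m (p = P/D = 1.352697); state ← (V=0, rpm=0)
set_airspeed(73.74): V ← 73.74 m/s
adjust_airspeed(-6.02): V ← 73.74 -6.02 = 67.72 m/s
adjust_airspeed(+3.16): V ← 67.72 +3.16 = 70.88 m/s
throttle_to(10525): rpm ← 10525
adjust_throttle(-1315): rpm ← 10525 -1315 = 9210
adjust_throttle(-1402): rpm ← 9210 -1402 = 7808
adjust_throttle(-957): rpm ← 7808 -957 = 6851
final state: V = 70.88 m/s, rpm = 6851 → n = rpm/60 = 114.183333 rev/s
target J* = 0.9418; solve J* = V/(n·D) for n: n = V/(J*·D) = 70.88/(0.9418 × 0.723) = 104.094246 rev/s
rpm = 60·n = 6245.654785

rpm = 6245.65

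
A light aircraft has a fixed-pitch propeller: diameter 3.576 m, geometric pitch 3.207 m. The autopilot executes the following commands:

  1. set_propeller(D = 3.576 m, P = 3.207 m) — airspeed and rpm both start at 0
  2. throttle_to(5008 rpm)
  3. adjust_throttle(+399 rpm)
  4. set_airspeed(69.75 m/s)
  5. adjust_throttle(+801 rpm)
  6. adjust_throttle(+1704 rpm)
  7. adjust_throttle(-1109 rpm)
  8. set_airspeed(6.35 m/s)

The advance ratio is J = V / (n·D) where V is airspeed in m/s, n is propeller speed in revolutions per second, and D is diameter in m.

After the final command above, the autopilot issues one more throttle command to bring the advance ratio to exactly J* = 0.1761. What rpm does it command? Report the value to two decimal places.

set_propeller: D = 3.576 m, P = 3.207 m (p = P/D = 0.896812); state ← (V=0, rpm=0)
throttle_to(5008): rpm ← 5008
adjust_throttle(+399): rpm ← 5008 +399 = 5407
set_airspeed(69.75): V ← 69.75 m/s
adjust_throttle(+801): rpm ← 5407 +801 = 6208
adjust_throttle(+1704): rpm ← 6208 +1704 = 7912
adjust_throttle(-1109): rpm ← 7912 -1109 = 6803
set_airspeed(6.35): V ← 6.35 m/s
final state: V = 6.35 m/s, rpm = 6803 → n = rpm/60 = 113.383333 rev/s
target J* = 0.1761; solve J* = V/(n·D) for n: n = V/(J*·D) = 6.35/(0.1761 × 3.576) = 10.083629 rev/s
rpm = 60·n = 605.017741

rpm = 605.02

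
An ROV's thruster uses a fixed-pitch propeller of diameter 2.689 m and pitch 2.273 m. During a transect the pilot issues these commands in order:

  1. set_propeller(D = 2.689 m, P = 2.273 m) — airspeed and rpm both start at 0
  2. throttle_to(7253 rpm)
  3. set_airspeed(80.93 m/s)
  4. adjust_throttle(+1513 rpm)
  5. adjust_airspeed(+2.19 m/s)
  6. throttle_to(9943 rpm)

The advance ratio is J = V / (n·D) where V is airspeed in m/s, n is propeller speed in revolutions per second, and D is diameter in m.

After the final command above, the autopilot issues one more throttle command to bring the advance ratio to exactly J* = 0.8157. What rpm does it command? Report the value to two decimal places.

rpm = 2273.71

set_propeller: D = 2.689 m, P = 2.273 m (p = P/D = 0.845296); state ← (V=0, rpm=0)
throttle_to(7253): rpm ← 7253
set_airspeed(80.93): V ← 80.93 m/s
adjust_throttle(+1513): rpm ← 7253 +1513 = 8766
adjust_airspeed(+2.19): V ← 80.93 +2.19 = 83.12 m/s
throttle_to(9943): rpm ← 9943
final state: V = 83.12 m/s, rpm = 9943 → n = rpm/60 = 165.716667 rev/s
target J* = 0.8157; solve J* = V/(n·D) for n: n = V/(J*·D) = 83.12/(0.8157 × 2.689) = 37.895206 rev/s
rpm = 60·n = 2273.712348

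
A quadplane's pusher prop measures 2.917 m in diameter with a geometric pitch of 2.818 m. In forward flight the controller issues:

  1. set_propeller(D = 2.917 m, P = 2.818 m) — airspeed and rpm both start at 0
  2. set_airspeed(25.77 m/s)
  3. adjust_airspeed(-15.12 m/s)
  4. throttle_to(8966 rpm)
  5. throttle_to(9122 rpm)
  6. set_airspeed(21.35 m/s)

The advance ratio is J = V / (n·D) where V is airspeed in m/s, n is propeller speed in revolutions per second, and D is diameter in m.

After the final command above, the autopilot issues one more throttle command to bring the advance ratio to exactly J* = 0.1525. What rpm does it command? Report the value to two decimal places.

set_propeller: D = 2.917 m, P = 2.818 m (p = P/D = 0.966061); state ← (V=0, rpm=0)
set_airspeed(25.77): V ← 25.77 m/s
adjust_airspeed(-15.12): V ← 25.77 -15.12 = 10.65 m/s
throttle_to(8966): rpm ← 8966
throttle_to(9122): rpm ← 9122
set_airspeed(21.35): V ← 21.35 m/s
final state: V = 21.35 m/s, rpm = 9122 → n = rpm/60 = 152.033333 rev/s
target J* = 0.1525; solve J* = V/(n·D) for n: n = V/(J*·D) = 21.35/(0.1525 × 2.917) = 47.994515 rev/s
rpm = 60·n = 2879.670895

rpm = 2879.67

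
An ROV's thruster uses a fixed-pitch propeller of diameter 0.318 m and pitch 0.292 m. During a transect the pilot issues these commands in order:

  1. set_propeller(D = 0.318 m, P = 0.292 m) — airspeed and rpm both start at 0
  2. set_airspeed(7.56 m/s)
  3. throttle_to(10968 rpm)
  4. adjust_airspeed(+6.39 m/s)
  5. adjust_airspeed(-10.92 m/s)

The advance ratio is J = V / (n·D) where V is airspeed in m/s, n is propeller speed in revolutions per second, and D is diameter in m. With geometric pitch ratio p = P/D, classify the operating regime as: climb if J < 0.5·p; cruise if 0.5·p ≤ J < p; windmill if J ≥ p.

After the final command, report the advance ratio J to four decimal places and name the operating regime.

J = 0.0521, regime = climb

set_propeller: D = 0.318 m, P = 0.292 m (p = P/D = 0.918239); state ← (V=0, rpm=0)
set_airspeed(7.56): V ← 7.56 m/s
throttle_to(10968): rpm ← 10968
adjust_airspeed(+6.39): V ← 7.56 +6.39 = 13.95 m/s
adjust_airspeed(-10.92): V ← 13.95 -10.92 = 3.03 m/s
final state: V = 3.03 m/s, rpm = 10968 → n = rpm/60 = 182.800000 rev/s
J = V / (n·D) = 3.03 / (182.800000 × 0.318) = 0.052124
regime bands: climb J<0.4591 | cruise [0.4591, 0.9182) | windmill J≥0.9182
J = 0.0521 → climb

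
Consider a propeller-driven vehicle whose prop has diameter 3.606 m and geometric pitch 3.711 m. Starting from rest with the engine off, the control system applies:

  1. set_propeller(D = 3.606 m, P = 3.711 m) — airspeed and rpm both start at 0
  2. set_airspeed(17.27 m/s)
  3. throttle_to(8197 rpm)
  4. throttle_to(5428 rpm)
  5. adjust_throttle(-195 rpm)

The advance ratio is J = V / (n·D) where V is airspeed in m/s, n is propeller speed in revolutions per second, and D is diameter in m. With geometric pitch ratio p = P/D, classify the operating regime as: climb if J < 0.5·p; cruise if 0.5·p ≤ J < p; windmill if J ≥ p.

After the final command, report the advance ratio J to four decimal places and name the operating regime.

set_propeller: D = 3.606 m, P = 3.711 m (p = P/D = 1.029118); state ← (V=0, rpm=0)
set_airspeed(17.27): V ← 17.27 m/s
throttle_to(8197): rpm ← 8197
throttle_to(5428): rpm ← 5428
adjust_throttle(-195): rpm ← 5428 -195 = 5233
final state: V = 17.27 m/s, rpm = 5233 → n = rpm/60 = 87.216667 rev/s
J = V / (n·D) = 17.27 / (87.216667 × 3.606) = 0.054912
regime bands: climb J<0.5146 | cruise [0.5146, 1.0291) | windmill J≥1.0291
J = 0.0549 → climb

J = 0.0549, regime = climb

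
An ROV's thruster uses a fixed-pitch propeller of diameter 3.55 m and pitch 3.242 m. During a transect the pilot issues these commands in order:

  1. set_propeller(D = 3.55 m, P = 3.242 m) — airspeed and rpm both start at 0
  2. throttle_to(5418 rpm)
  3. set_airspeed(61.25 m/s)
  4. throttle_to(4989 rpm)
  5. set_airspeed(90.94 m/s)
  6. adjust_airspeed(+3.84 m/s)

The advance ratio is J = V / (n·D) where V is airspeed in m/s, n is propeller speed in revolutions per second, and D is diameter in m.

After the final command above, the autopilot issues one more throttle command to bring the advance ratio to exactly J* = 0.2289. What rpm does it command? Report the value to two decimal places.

rpm = 6998.32

set_propeller: D = 3.55 m, P = 3.242 m (p = P/D = 0.913239); state ← (V=0, rpm=0)
throttle_to(5418): rpm ← 5418
set_airspeed(61.25): V ← 61.25 m/s
throttle_to(4989): rpm ← 4989
set_airspeed(90.94): V ← 90.94 m/s
adjust_airspeed(+3.84): V ← 90.94 +3.84 = 94.78 m/s
final state: V = 94.78 m/s, rpm = 4989 → n = rpm/60 = 83.150000 rev/s
target J* = 0.2289; solve J* = V/(n·D) for n: n = V/(J*·D) = 94.78/(0.2289 × 3.55) = 116.638670 rev/s
rpm = 60·n = 6998.320196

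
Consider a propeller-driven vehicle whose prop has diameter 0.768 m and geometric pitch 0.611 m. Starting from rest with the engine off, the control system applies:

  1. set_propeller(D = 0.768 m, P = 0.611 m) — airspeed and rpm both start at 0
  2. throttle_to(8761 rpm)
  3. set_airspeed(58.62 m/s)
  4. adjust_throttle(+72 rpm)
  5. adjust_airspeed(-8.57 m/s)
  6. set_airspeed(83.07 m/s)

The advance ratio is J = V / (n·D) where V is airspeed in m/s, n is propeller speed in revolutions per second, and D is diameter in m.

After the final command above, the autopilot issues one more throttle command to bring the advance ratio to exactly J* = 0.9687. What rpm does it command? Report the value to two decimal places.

rpm = 6699.54

set_propeller: D = 0.768 m, P = 0.611 m (p = P/D = 0.795573); state ← (V=0, rpm=0)
throttle_to(8761): rpm ← 8761
set_airspeed(58.62): V ← 58.62 m/s
adjust_throttle(+72): rpm ← 8761 +72 = 8833
adjust_airspeed(-8.57): V ← 58.62 -8.57 = 50.05 m/s
set_airspeed(83.07): V ← 83.07 m/s
final state: V = 83.07 m/s, rpm = 8833 → n = rpm/60 = 147.216667 rev/s
target J* = 0.9687; solve J* = V/(n·D) for n: n = V/(J*·D) = 83.07/(0.9687 × 0.768) = 111.658989 rev/s
rpm = 60·n = 6699.539331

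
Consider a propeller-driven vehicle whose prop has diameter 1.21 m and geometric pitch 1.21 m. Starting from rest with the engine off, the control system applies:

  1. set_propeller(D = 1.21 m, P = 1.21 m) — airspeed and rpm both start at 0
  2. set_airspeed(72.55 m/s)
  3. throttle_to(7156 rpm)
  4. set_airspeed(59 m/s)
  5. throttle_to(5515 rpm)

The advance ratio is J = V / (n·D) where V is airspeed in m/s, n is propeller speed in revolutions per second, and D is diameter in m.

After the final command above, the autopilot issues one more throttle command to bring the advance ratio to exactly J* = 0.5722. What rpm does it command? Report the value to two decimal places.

rpm = 5112.93

set_propeller: D = 1.21 m, P = 1.21 m (p = P/D = 1.000000); state ← (V=0, rpm=0)
set_airspeed(72.55): V ← 72.55 m/s
throttle_to(7156): rpm ← 7156
set_airspeed(59): V ← 59 m/s
throttle_to(5515): rpm ← 5515
final state: V = 59 m/s, rpm = 5515 → n = rpm/60 = 91.916667 rev/s
target J* = 0.5722; solve J* = V/(n·D) for n: n = V/(J*·D) = 59/(0.5722 × 1.21) = 85.215538 rev/s
rpm = 60·n = 5112.932252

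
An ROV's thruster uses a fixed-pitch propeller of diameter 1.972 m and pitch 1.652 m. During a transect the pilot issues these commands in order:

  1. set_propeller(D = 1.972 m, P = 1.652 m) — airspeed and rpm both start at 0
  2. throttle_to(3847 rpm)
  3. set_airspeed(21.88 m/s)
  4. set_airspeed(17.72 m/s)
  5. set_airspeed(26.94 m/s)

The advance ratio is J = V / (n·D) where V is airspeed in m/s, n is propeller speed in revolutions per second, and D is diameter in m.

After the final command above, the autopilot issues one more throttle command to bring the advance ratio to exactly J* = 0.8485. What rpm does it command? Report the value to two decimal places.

rpm = 966.03

set_propeller: D = 1.972 m, P = 1.652 m (p = P/D = 0.837728); state ← (V=0, rpm=0)
throttle_to(3847): rpm ← 3847
set_airspeed(21.88): V ← 21.88 m/s
set_airspeed(17.72): V ← 17.72 m/s
set_airspeed(26.94): V ← 26.94 m/s
final state: V = 26.94 m/s, rpm = 3847 → n = rpm/60 = 64.116667 rev/s
target J* = 0.8485; solve J* = V/(n·D) for n: n = V/(J*·D) = 26.94/(0.8485 × 1.972) = 16.100480 rev/s
rpm = 60·n = 966.028823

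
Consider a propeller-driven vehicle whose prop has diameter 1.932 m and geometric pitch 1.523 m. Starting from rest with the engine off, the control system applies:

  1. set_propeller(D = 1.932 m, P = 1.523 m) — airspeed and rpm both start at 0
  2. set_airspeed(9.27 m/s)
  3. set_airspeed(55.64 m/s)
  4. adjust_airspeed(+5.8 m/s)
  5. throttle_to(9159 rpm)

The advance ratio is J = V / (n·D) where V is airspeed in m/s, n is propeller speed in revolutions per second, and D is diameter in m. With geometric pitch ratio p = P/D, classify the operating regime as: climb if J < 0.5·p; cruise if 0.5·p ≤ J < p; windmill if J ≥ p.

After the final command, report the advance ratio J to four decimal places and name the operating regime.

J = 0.2083, regime = climb

set_propeller: D = 1.932 m, P = 1.523 m (p = P/D = 0.788302); state ← (V=0, rpm=0)
set_airspeed(9.27): V ← 9.27 m/s
set_airspeed(55.64): V ← 55.64 m/s
adjust_airspeed(+5.8): V ← 55.64 +5.8 = 61.44 m/s
throttle_to(9159): rpm ← 9159
final state: V = 61.44 m/s, rpm = 9159 → n = rpm/60 = 152.650000 rev/s
J = V / (n·D) = 61.44 / (152.650000 × 1.932) = 0.208328
regime bands: climb J<0.3942 | cruise [0.3942, 0.7883) | windmill J≥0.7883
J = 0.2083 → climb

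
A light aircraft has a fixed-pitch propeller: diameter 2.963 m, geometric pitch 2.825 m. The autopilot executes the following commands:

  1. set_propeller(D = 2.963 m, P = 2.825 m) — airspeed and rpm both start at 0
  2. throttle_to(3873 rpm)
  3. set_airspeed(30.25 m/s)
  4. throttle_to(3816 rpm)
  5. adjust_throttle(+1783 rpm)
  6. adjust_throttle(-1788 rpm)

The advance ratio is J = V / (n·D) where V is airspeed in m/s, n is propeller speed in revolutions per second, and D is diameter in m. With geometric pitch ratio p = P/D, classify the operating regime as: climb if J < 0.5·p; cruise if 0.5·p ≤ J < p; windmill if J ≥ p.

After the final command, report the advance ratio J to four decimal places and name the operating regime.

J = 0.1607, regime = climb

set_propeller: D = 2.963 m, P = 2.825 m (p = P/D = 0.953426); state ← (V=0, rpm=0)
throttle_to(3873): rpm ← 3873
set_airspeed(30.25): V ← 30.25 m/s
throttle_to(3816): rpm ← 3816
adjust_throttle(+1783): rpm ← 3816 +1783 = 5599
adjust_throttle(-1788): rpm ← 5599 -1788 = 3811
final state: V = 30.25 m/s, rpm = 3811 → n = rpm/60 = 63.516667 rev/s
J = V / (n·D) = 30.25 / (63.516667 × 2.963) = 0.160733
regime bands: climb J<0.4767 | cruise [0.4767, 0.9534) | windmill J≥0.9534
J = 0.1607 → climb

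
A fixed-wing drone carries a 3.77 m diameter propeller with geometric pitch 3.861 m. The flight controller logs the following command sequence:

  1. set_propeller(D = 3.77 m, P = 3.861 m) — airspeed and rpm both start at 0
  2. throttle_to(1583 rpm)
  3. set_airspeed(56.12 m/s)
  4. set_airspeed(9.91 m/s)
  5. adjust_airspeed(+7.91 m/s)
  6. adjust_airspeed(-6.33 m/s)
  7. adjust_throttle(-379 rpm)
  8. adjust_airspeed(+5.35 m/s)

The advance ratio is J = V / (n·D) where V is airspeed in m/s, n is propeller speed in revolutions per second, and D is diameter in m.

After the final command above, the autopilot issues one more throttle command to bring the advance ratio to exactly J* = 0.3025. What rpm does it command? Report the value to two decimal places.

set_propeller: D = 3.77 m, P = 3.861 m (p = P/D = 1.024138); state ← (V=0, rpm=0)
throttle_to(1583): rpm ← 1583
set_airspeed(56.12): V ← 56.12 m/s
set_airspeed(9.91): V ← 9.91 m/s
adjust_airspeed(+7.91): V ← 9.91 +7.91 = 17.82 m/s
adjust_airspeed(-6.33): V ← 17.82 -6.33 = 11.49 m/s
adjust_throttle(-379): rpm ← 1583 -379 = 1204
adjust_airspeed(+5.35): V ← 11.49 +5.35 = 16.84 m/s
final state: V = 16.84 m/s, rpm = 1204 → n = rpm/60 = 20.066667 rev/s
target J* = 0.3025; solve J* = V/(n·D) for n: n = V/(J*·D) = 16.84/(0.3025 × 3.77) = 14.766425 rev/s
rpm = 60·n = 885.985488

rpm = 885.99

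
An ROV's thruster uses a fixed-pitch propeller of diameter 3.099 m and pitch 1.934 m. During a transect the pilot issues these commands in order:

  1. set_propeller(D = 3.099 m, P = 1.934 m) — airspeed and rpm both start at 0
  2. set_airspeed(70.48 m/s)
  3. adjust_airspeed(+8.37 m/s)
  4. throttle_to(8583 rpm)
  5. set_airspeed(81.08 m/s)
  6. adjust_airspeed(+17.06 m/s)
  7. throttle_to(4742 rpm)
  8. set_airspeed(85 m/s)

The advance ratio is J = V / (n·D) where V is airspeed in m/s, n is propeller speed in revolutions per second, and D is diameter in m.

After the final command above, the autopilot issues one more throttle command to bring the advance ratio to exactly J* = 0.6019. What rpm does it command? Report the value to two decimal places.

set_propeller: D = 3.099 m, P = 1.934 m (p = P/D = 0.624072); state ← (V=0, rpm=0)
set_airspeed(70.48): V ← 70.48 m/s
adjust_airspeed(+8.37): V ← 70.48 +8.37 = 78.85 m/s
throttle_to(8583): rpm ← 8583
set_airspeed(81.08): V ← 81.08 m/s
adjust_airspeed(+17.06): V ← 81.08 +17.06 = 98.14 m/s
throttle_to(4742): rpm ← 4742
set_airspeed(85): V ← 85 m/s
final state: V = 85 m/s, rpm = 4742 → n = rpm/60 = 79.033333 rev/s
target J* = 0.6019; solve J* = V/(n·D) for n: n = V/(J*·D) = 85/(0.6019 × 3.099) = 45.569368 rev/s
rpm = 60·n = 2734.162085

rpm = 2734.16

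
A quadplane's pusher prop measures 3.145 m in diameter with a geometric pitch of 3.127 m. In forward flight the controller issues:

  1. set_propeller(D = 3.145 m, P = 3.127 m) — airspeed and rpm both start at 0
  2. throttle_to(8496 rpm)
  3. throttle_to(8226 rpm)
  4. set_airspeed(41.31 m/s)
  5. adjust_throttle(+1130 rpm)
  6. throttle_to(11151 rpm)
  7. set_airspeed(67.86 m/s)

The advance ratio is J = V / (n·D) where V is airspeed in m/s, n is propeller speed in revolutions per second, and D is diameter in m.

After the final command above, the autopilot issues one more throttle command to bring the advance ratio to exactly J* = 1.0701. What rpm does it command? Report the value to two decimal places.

set_propeller: D = 3.145 m, P = 3.127 m (p = P/D = 0.994277); state ← (V=0, rpm=0)
throttle_to(8496): rpm ← 8496
throttle_to(8226): rpm ← 8226
set_airspeed(41.31): V ← 41.31 m/s
adjust_throttle(+1130): rpm ← 8226 +1130 = 9356
throttle_to(11151): rpm ← 11151
set_airspeed(67.86): V ← 67.86 m/s
final state: V = 67.86 m/s, rpm = 11151 → n = rpm/60 = 185.850000 rev/s
target J* = 1.0701; solve J* = V/(n·D) for n: n = V/(J*·D) = 67.86/(1.0701 × 3.145) = 20.163636 rev/s
rpm = 60·n = 1209.818140

rpm = 1209.82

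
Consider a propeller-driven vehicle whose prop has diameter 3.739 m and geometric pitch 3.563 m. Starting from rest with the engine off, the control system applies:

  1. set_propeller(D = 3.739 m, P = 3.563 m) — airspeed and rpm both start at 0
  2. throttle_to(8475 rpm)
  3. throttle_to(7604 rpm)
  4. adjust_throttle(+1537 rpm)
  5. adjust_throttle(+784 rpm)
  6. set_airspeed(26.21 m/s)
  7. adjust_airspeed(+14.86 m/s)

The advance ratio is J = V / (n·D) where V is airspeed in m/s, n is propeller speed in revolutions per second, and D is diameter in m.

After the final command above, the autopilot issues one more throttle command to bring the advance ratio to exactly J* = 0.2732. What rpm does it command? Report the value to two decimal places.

set_propeller: D = 3.739 m, P = 3.563 m (p = P/D = 0.952929); state ← (V=0, rpm=0)
throttle_to(8475): rpm ← 8475
throttle_to(7604): rpm ← 7604
adjust_throttle(+1537): rpm ← 7604 +1537 = 9141
adjust_throttle(+784): rpm ← 9141 +784 = 9925
set_airspeed(26.21): V ← 26.21 m/s
adjust_airspeed(+14.86): V ← 26.21 +14.86 = 41.07 m/s
final state: V = 41.07 m/s, rpm = 9925 → n = rpm/60 = 165.416667 rev/s
target J* = 0.2732; solve J* = V/(n·D) for n: n = V/(J*·D) = 41.07/(0.2732 × 3.739) = 40.205785 rev/s
rpm = 60·n = 2412.347082

rpm = 2412.35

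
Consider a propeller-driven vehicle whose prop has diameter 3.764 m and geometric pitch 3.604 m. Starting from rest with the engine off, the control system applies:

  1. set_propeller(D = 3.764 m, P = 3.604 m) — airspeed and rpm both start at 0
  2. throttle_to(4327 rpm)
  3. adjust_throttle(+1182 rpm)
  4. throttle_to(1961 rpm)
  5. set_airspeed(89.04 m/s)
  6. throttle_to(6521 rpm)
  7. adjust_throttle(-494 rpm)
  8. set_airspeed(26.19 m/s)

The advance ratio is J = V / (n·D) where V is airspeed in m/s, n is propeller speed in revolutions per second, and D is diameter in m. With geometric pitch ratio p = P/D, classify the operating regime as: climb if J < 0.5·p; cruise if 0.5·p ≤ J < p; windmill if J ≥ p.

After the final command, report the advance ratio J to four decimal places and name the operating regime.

J = 0.0693, regime = climb

set_propeller: D = 3.764 m, P = 3.604 m (p = P/D = 0.957492); state ← (V=0, rpm=0)
throttle_to(4327): rpm ← 4327
adjust_throttle(+1182): rpm ← 4327 +1182 = 5509
throttle_to(1961): rpm ← 1961
set_airspeed(89.04): V ← 89.04 m/s
throttle_to(6521): rpm ← 6521
adjust_throttle(-494): rpm ← 6521 -494 = 6027
set_airspeed(26.19): V ← 26.19 m/s
final state: V = 26.19 m/s, rpm = 6027 → n = rpm/60 = 100.450000 rev/s
J = V / (n·D) = 26.19 / (100.450000 × 3.764) = 0.069269
regime bands: climb J<0.4787 | cruise [0.4787, 0.9575) | windmill J≥0.9575
J = 0.0693 → climb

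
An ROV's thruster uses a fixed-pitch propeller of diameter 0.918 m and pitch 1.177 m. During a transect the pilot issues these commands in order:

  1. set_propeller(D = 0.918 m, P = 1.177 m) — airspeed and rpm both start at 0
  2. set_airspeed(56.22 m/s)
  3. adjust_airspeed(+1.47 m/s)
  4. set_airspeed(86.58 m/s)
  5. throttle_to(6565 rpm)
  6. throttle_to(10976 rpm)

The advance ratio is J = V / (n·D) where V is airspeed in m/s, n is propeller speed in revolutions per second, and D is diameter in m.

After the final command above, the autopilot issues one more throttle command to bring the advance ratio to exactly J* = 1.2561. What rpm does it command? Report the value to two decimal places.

rpm = 4505.07

set_propeller: D = 0.918 m, P = 1.177 m (p = P/D = 1.282135); state ← (V=0, rpm=0)
set_airspeed(56.22): V ← 56.22 m/s
adjust_airspeed(+1.47): V ← 56.22 +1.47 = 57.69 m/s
set_airspeed(86.58): V ← 86.58 m/s
throttle_to(6565): rpm ← 6565
throttle_to(10976): rpm ← 10976
final state: V = 86.58 m/s, rpm = 10976 → n = rpm/60 = 182.933333 rev/s
target J* = 1.2561; solve J* = V/(n·D) for n: n = V/(J*·D) = 86.58/(1.2561 × 0.918) = 75.084568 rev/s
rpm = 60·n = 4505.074062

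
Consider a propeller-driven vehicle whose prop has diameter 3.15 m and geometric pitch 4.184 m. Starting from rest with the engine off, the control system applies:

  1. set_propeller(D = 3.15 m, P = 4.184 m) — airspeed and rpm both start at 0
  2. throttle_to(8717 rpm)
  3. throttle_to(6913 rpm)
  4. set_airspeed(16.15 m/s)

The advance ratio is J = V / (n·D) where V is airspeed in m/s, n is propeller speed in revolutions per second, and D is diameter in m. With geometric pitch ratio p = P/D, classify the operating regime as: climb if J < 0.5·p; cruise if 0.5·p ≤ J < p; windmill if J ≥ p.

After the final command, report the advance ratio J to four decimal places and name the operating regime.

set_propeller: D = 3.15 m, P = 4.184 m (p = P/D = 1.328254); state ← (V=0, rpm=0)
throttle_to(8717): rpm ← 8717
throttle_to(6913): rpm ← 6913
set_airspeed(16.15): V ← 16.15 m/s
final state: V = 16.15 m/s, rpm = 6913 → n = rpm/60 = 115.216667 rev/s
J = V / (n·D) = 16.15 / (115.216667 × 3.15) = 0.044499
regime bands: climb J<0.6641 | cruise [0.6641, 1.3283) | windmill J≥1.3283
J = 0.0445 → climb

J = 0.0445, regime = climb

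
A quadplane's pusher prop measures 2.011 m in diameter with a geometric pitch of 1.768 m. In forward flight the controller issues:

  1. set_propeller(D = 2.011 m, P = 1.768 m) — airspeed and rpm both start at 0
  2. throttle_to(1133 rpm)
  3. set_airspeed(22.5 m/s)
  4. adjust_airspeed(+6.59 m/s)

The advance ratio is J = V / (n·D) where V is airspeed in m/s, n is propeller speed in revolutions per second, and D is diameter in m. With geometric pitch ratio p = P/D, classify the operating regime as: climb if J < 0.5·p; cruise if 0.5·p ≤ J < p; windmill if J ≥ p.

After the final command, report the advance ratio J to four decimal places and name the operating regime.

J = 0.7660, regime = cruise

set_propeller: D = 2.011 m, P = 1.768 m (p = P/D = 0.879165); state ← (V=0, rpm=0)
throttle_to(1133): rpm ← 1133
set_airspeed(22.5): V ← 22.5 m/s
adjust_airspeed(+6.59): V ← 22.5 +6.59 = 29.09 m/s
final state: V = 29.09 m/s, rpm = 1133 → n = rpm/60 = 18.883333 rev/s
J = V / (n·D) = 29.09 / (18.883333 × 2.011) = 0.766043
regime bands: climb J<0.4396 | cruise [0.4396, 0.8792) | windmill J≥0.8792
J = 0.7660 → cruise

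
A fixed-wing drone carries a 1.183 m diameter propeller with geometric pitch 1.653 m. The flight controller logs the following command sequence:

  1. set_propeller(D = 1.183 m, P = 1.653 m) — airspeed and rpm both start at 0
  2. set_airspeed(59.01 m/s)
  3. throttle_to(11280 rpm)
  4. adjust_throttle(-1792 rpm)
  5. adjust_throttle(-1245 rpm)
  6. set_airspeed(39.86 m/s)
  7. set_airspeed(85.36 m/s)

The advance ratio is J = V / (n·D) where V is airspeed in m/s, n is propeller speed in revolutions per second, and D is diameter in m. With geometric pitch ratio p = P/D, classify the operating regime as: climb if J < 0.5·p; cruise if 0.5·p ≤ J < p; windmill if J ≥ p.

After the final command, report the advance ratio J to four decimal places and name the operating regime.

set_propeller: D = 1.183 m, P = 1.653 m (p = P/D = 1.397295); state ← (V=0, rpm=0)
set_airspeed(59.01): V ← 59.01 m/s
throttle_to(11280): rpm ← 11280
adjust_throttle(-1792): rpm ← 11280 -1792 = 9488
adjust_throttle(-1245): rpm ← 9488 -1245 = 8243
set_airspeed(39.86): V ← 39.86 m/s
set_airspeed(85.36): V ← 85.36 m/s
final state: V = 85.36 m/s, rpm = 8243 → n = rpm/60 = 137.383333 rev/s
J = V / (n·D) = 85.36 / (137.383333 × 1.183) = 0.525213
regime bands: climb J<0.6986 | cruise [0.6986, 1.3973) | windmill J≥1.3973
J = 0.5252 → climb

J = 0.5252, regime = climb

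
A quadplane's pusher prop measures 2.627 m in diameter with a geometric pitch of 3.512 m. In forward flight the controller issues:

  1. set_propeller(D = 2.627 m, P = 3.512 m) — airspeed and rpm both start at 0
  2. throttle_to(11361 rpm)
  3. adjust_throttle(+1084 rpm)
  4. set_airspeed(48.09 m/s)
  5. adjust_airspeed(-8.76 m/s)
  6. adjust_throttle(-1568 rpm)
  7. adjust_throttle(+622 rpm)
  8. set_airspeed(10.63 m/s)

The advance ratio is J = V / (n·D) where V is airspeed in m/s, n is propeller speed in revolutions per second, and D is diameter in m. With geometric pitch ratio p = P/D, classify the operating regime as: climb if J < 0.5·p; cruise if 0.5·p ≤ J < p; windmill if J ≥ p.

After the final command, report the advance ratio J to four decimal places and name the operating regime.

J = 0.0211, regime = climb

set_propeller: D = 2.627 m, P = 3.512 m (p = P/D = 1.336886); state ← (V=0, rpm=0)
throttle_to(11361): rpm ← 11361
adjust_throttle(+1084): rpm ← 11361 +1084 = 12445
set_airspeed(48.09): V ← 48.09 m/s
adjust_airspeed(-8.76): V ← 48.09 -8.76 = 39.33 m/s
adjust_throttle(-1568): rpm ← 12445 -1568 = 10877
adjust_throttle(+622): rpm ← 10877 +622 = 11499
set_airspeed(10.63): V ← 10.63 m/s
final state: V = 10.63 m/s, rpm = 11499 → n = rpm/60 = 191.650000 rev/s
J = V / (n·D) = 10.63 / (191.650000 × 2.627) = 0.021114
regime bands: climb J<0.6684 | cruise [0.6684, 1.3369) | windmill J≥1.3369
J = 0.0211 → climb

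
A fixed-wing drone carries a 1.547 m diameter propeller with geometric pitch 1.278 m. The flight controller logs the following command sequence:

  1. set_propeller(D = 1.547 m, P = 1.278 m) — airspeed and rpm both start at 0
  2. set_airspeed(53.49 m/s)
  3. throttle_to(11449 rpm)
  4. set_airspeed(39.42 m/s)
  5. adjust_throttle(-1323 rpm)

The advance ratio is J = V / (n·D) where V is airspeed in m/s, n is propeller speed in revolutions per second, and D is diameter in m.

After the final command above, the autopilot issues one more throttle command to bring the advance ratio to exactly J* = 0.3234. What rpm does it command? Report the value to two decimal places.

rpm = 4727.57

set_propeller: D = 1.547 m, P = 1.278 m (p = P/D = 0.826115); state ← (V=0, rpm=0)
set_airspeed(53.49): V ← 53.49 m/s
throttle_to(11449): rpm ← 11449
set_airspeed(39.42): V ← 39.42 m/s
adjust_throttle(-1323): rpm ← 11449 -1323 = 10126
final state: V = 39.42 m/s, rpm = 10126 → n = rpm/60 = 168.766667 rev/s
target J* = 0.3234; solve J* = V/(n·D) for n: n = V/(J*·D) = 39.42/(0.3234 × 1.547) = 78.792756 rev/s
rpm = 60·n = 4727.565352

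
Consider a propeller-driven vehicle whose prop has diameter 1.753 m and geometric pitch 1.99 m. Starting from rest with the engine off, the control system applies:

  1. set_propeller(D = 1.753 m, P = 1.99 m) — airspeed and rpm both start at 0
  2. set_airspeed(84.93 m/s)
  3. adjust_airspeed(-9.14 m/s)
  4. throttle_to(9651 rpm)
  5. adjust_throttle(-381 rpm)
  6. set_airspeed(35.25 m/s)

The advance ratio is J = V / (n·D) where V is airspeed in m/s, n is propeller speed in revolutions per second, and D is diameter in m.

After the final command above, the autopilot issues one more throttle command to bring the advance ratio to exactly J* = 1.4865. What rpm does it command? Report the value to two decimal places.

rpm = 811.64

set_propeller: D = 1.753 m, P = 1.99 m (p = P/D = 1.135197); state ← (V=0, rpm=0)
set_airspeed(84.93): V ← 84.93 m/s
adjust_airspeed(-9.14): V ← 84.93 -9.14 = 75.79 m/s
throttle_to(9651): rpm ← 9651
adjust_throttle(-381): rpm ← 9651 -381 = 9270
set_airspeed(35.25): V ← 35.25 m/s
final state: V = 35.25 m/s, rpm = 9270 → n = rpm/60 = 154.500000 rev/s
target J* = 1.4865; solve J* = V/(n·D) for n: n = V/(J*·D) = 35.25/(1.4865 × 1.753) = 13.527336 rev/s
rpm = 60·n = 811.640187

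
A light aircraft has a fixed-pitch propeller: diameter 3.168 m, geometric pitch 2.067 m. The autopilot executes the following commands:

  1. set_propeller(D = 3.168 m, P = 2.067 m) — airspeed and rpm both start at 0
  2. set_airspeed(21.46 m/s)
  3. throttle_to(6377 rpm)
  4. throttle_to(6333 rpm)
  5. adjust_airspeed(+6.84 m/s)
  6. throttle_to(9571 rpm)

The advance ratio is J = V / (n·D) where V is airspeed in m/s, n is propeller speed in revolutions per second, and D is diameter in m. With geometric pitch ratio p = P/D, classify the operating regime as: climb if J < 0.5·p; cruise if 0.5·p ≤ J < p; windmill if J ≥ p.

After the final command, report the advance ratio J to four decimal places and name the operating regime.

set_propeller: D = 3.168 m, P = 2.067 m (p = P/D = 0.652462); state ← (V=0, rpm=0)
set_airspeed(21.46): V ← 21.46 m/s
throttle_to(6377): rpm ← 6377
throttle_to(6333): rpm ← 6333
adjust_airspeed(+6.84): V ← 21.46 +6.84 = 28.3 m/s
throttle_to(9571): rpm ← 9571
final state: V = 28.3 m/s, rpm = 9571 → n = rpm/60 = 159.516667 rev/s
J = V / (n·D) = 28.3 / (159.516667 × 3.168) = 0.056001
regime bands: climb J<0.3262 | cruise [0.3262, 0.6525) | windmill J≥0.6525
J = 0.0560 → climb

J = 0.0560, regime = climb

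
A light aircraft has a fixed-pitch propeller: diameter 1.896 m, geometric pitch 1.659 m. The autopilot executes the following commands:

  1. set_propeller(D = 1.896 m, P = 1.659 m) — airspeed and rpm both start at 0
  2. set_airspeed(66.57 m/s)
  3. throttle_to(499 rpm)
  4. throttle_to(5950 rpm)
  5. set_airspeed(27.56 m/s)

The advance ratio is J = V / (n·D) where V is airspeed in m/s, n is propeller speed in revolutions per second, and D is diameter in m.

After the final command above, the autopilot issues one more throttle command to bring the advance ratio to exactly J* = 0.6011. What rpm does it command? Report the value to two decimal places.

set_propeller: D = 1.896 m, P = 1.659 m (p = P/D = 0.875000); state ← (V=0, rpm=0)
set_airspeed(66.57): V ← 66.57 m/s
throttle_to(499): rpm ← 499
throttle_to(5950): rpm ← 5950
set_airspeed(27.56): V ← 27.56 m/s
final state: V = 27.56 m/s, rpm = 5950 → n = rpm/60 = 99.166667 rev/s
target J* = 0.6011; solve J* = V/(n·D) for n: n = V/(J*·D) = 27.56/(0.6011 × 1.896) = 24.182108 rev/s
rpm = 60·n = 1450.926466

rpm = 1450.93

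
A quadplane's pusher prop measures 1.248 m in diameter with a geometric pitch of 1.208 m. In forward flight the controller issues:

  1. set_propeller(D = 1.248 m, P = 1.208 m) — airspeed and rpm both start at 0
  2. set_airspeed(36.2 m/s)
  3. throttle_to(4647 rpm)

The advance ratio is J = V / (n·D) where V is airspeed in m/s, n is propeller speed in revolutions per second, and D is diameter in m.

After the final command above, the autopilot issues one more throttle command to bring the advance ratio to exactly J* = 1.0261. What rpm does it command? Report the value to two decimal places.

set_propeller: D = 1.248 m, P = 1.208 m (p = P/D = 0.967949); state ← (V=0, rpm=0)
set_airspeed(36.2): V ← 36.2 m/s
throttle_to(4647): rpm ← 4647
final state: V = 36.2 m/s, rpm = 4647 → n = rpm/60 = 77.450000 rev/s
target J* = 1.0261; solve J* = V/(n·D) for n: n = V/(J*·D) = 36.2/(1.0261 × 1.248) = 28.268600 rev/s
rpm = 60·n = 1696.115988

rpm = 1696.12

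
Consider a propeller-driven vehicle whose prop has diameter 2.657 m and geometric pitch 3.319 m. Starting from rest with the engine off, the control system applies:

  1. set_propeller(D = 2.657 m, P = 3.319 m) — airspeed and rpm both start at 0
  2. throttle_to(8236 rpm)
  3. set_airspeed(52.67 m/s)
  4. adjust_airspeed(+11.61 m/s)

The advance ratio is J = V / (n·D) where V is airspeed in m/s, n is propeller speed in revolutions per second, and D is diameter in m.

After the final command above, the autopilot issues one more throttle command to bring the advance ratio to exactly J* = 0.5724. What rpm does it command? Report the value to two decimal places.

set_propeller: D = 2.657 m, P = 3.319 m (p = P/D = 1.249153); state ← (V=0, rpm=0)
throttle_to(8236): rpm ← 8236
set_airspeed(52.67): V ← 52.67 m/s
adjust_airspeed(+11.61): V ← 52.67 +11.61 = 64.28 m/s
final state: V = 64.28 m/s, rpm = 8236 → n = rpm/60 = 137.266667 rev/s
target J* = 0.5724; solve J* = V/(n·D) for n: n = V/(J*·D) = 64.28/(0.5724 × 2.657) = 42.265371 rev/s
rpm = 60·n = 2535.922278

rpm = 2535.92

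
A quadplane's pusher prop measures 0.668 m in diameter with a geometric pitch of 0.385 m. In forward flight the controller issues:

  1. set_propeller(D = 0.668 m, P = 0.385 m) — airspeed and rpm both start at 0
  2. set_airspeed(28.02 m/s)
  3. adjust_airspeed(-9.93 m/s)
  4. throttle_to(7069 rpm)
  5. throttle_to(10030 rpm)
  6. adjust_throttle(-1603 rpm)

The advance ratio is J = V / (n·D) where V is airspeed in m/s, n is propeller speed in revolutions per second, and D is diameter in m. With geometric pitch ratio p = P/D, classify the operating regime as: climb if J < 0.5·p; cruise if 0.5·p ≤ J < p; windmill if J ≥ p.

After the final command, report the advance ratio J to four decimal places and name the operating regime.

J = 0.1928, regime = climb

set_propeller: D = 0.668 m, P = 0.385 m (p = P/D = 0.576347); state ← (V=0, rpm=0)
set_airspeed(28.02): V ← 28.02 m/s
adjust_airspeed(-9.93): V ← 28.02 -9.93 = 18.09 m/s
throttle_to(7069): rpm ← 7069
throttle_to(10030): rpm ← 10030
adjust_throttle(-1603): rpm ← 10030 -1603 = 8427
final state: V = 18.09 m/s, rpm = 8427 → n = rpm/60 = 140.450000 rev/s
J = V / (n·D) = 18.09 / (140.450000 × 0.668) = 0.192815
regime bands: climb J<0.2882 | cruise [0.2882, 0.5763) | windmill J≥0.5763
J = 0.1928 → climb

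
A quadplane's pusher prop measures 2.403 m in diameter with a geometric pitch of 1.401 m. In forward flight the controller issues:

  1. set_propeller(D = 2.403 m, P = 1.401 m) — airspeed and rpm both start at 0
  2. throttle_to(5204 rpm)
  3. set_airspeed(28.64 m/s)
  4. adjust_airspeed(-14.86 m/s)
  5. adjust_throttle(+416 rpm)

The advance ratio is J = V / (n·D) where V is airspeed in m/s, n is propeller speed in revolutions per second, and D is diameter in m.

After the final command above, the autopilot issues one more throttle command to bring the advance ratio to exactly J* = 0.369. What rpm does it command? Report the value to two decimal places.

rpm = 932.44

set_propeller: D = 2.403 m, P = 1.401 m (p = P/D = 0.583021); state ← (V=0, rpm=0)
throttle_to(5204): rpm ← 5204
set_airspeed(28.64): V ← 28.64 m/s
adjust_airspeed(-14.86): V ← 28.64 -14.86 = 13.78 m/s
adjust_throttle(+416): rpm ← 5204 +416 = 5620
final state: V = 13.78 m/s, rpm = 5620 → n = rpm/60 = 93.666667 rev/s
target J* = 0.369; solve J* = V/(n·D) for n: n = V/(J*·D) = 13.78/(0.369 × 2.403) = 15.540646 rev/s
rpm = 60·n = 932.438788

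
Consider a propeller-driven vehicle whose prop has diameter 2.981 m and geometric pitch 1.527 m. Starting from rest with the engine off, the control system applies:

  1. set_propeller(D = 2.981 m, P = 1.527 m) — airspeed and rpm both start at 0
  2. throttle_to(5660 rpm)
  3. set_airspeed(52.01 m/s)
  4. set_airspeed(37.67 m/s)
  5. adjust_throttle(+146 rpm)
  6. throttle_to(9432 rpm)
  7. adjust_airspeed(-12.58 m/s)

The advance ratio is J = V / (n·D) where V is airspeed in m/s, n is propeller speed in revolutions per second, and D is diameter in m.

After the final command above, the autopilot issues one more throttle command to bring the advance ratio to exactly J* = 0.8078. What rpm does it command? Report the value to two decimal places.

rpm = 625.15

set_propeller: D = 2.981 m, P = 1.527 m (p = P/D = 0.512244); state ← (V=0, rpm=0)
throttle_to(5660): rpm ← 5660
set_airspeed(52.01): V ← 52.01 m/s
set_airspeed(37.67): V ← 37.67 m/s
adjust_throttle(+146): rpm ← 5660 +146 = 5806
throttle_to(9432): rpm ← 9432
adjust_airspeed(-12.58): V ← 37.67 -12.58 = 25.09 m/s
final state: V = 25.09 m/s, rpm = 9432 → n = rpm/60 = 157.200000 rev/s
target J* = 0.8078; solve J* = V/(n·D) for n: n = V/(J*·D) = 25.09/(0.8078 × 2.981) = 10.419211 rev/s
rpm = 60·n = 625.152665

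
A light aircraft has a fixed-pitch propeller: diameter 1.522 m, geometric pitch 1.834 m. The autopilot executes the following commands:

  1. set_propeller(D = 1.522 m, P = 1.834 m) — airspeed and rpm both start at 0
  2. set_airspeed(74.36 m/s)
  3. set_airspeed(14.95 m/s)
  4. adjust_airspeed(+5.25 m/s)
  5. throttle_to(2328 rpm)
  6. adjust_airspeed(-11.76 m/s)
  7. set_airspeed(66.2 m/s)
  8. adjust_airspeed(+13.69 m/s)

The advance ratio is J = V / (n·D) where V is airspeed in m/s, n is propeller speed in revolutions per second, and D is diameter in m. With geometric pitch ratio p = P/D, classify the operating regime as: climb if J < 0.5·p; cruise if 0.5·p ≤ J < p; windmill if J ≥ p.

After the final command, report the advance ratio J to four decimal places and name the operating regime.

J = 1.3528, regime = windmill

set_propeller: D = 1.522 m, P = 1.834 m (p = P/D = 1.204993); state ← (V=0, rpm=0)
set_airspeed(74.36): V ← 74.36 m/s
set_airspeed(14.95): V ← 14.95 m/s
adjust_airspeed(+5.25): V ← 14.95 +5.25 = 20.2 m/s
throttle_to(2328): rpm ← 2328
adjust_airspeed(-11.76): V ← 20.2 -11.76 = 8.44 m/s
set_airspeed(66.2): V ← 66.2 m/s
adjust_airspeed(+13.69): V ← 66.2 +13.69 = 79.89 m/s
final state: V = 79.89 m/s, rpm = 2328 → n = rpm/60 = 38.800000 rev/s
J = V / (n·D) = 79.89 / (38.800000 × 1.522) = 1.352839
regime bands: climb J<0.6025 | cruise [0.6025, 1.2050) | windmill J≥1.2050
J = 1.3528 → windmill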